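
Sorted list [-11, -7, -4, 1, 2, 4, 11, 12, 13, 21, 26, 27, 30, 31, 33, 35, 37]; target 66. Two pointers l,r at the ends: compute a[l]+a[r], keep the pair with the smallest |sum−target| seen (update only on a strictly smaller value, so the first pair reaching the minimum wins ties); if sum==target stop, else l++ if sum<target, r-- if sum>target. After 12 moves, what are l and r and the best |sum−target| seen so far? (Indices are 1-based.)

l=13, r=17, best |Δ|=2

l=1 r=17: -11+37=26 d=40 *, l++
l=2 r=17: -7+37=30 d=36 *, l++
l=3 r=17: -4+37=33 d=33 *, l++
l=4 r=17: 1+37=38 d=28 *, l++
l=5 r=17: 2+37=39 d=27 *, l++
l=6 r=17: 4+37=41 d=25 *, l++
l=7 r=17: 11+37=48 d=18 *, l++
l=8 r=17: 12+37=49 d=17 *, l++
l=9 r=17: 13+37=50 d=16 *, l++
l=10 r=17: 21+37=58 d=8 *, l++
l=11 r=17: 26+37=63 d=3 *, l++
l=12 r=17: 27+37=64 d=2 *, l++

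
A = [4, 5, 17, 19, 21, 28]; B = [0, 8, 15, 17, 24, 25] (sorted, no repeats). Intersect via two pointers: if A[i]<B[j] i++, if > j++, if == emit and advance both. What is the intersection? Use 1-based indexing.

intersection = [17]

[i=1,j=1] 4>0 → j++
[i=1,j=2] 4<8 → i++
[i=2,j=2] 5<8 → i++
[i=3,j=2] 17>8 → j++
[i=3,j=3] 17>15 → j++
[i=3,j=4] 17==17 emit → i++,j++
[i=4,j=5] 19<24 → i++
[i=5,j=5] 21<24 → i++
[i=6,j=5] 28>24 → j++
[i=6,j=6] 28>25 → j++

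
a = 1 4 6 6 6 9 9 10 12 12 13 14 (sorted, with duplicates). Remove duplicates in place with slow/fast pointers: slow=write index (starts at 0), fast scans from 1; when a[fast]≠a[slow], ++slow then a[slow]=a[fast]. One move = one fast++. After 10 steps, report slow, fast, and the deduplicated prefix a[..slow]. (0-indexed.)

(s=0,f=1) a[fast]=4≠a[slow]=1 write a[1]=4 → slow++,fast++
(s=1,f=2) a[fast]=6≠a[slow]=4 write a[2]=6 → slow++,fast++
(s=2,f=3) a[fast]=6=a[slow] dup → fast++
(s=2,f=4) a[fast]=6=a[slow] dup → fast++
(s=2,f=5) a[fast]=9≠a[slow]=6 write a[3]=9 → slow++,fast++
(s=3,f=6) a[fast]=9=a[slow] dup → fast++
(s=3,f=7) a[fast]=10≠a[slow]=9 write a[4]=10 → slow++,fast++
(s=4,f=8) a[fast]=12≠a[slow]=10 write a[5]=12 → slow++,fast++
(s=5,f=9) a[fast]=12=a[slow] dup → fast++
(s=5,f=10) a[fast]=13≠a[slow]=12 write a[6]=13 → slow++,fast++

slow=6, fast=11, prefix=[1, 4, 6, 9, 10, 12, 13]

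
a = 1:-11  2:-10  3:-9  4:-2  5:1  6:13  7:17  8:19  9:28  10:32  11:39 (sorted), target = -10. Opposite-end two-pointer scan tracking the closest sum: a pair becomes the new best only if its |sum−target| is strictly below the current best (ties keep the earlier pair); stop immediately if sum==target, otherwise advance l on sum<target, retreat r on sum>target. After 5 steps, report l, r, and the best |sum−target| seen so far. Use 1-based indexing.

l=1, r=6, best |Δ|=16

[1,11] -11+39=28 d=38 * → r--
[1,10] -11+32=21 d=31 * → r--
[1,9] -11+28=17 d=27 * → r--
[1,8] -11+19=8 d=18 * → r--
[1,7] -11+17=6 d=16 * → r--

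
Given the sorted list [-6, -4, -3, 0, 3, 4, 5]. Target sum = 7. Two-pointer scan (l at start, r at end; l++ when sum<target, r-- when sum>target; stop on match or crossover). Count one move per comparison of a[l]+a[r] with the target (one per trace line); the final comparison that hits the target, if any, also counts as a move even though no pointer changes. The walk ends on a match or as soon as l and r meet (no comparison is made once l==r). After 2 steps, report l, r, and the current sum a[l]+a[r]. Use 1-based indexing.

l=3, r=7, sum=2

l=1 r=7: -6+5=-1 <7, l++
l=2 r=7: -4+5=1 <7, l++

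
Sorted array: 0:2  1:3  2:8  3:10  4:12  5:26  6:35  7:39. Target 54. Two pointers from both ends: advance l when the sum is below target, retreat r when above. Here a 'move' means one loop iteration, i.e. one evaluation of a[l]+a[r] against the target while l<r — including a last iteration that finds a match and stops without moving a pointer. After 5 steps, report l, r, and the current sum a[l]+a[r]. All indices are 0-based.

l=5, r=7, sum=65

[0,7] 2+39=41 <54 → l++
[1,7] 3+39=42 <54 → l++
[2,7] 8+39=47 <54 → l++
[3,7] 10+39=49 <54 → l++
[4,7] 12+39=51 <54 → l++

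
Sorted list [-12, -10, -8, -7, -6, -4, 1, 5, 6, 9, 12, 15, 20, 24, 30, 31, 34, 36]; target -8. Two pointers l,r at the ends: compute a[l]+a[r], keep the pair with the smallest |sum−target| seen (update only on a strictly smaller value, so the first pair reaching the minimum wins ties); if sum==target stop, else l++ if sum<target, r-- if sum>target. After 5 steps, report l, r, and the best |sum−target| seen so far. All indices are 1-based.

l=1 r=18: -12+36=24 d=32 *, r--
l=1 r=17: -12+34=22 d=30 *, r--
l=1 r=16: -12+31=19 d=27 *, r--
l=1 r=15: -12+30=18 d=26 *, r--
l=1 r=14: -12+24=12 d=20 *, r--

l=1, r=13, best |Δ|=20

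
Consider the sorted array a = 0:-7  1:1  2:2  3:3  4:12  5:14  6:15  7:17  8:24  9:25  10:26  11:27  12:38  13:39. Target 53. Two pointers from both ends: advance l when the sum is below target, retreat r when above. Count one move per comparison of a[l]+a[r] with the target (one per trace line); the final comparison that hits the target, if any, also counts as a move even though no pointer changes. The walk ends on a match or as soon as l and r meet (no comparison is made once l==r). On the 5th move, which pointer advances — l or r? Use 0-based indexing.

l

l=0 r=13: -7+39=32 <53, l++
l=1 r=13: 1+39=40 <53, l++
l=2 r=13: 2+39=41 <53, l++
l=3 r=13: 3+39=42 <53, l++
l=4 r=13: 12+39=51 <53, l++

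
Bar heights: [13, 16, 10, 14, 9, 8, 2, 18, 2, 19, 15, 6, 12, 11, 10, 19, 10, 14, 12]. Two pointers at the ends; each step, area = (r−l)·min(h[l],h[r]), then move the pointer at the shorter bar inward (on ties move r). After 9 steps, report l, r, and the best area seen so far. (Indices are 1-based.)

l=7, r=16, best area=224

[1,19] min(13,12)*18=216 best=216 * → r--
[1,18] min(13,14)*17=221 best=221 * → l++
[2,18] min(16,14)*16=224 best=224 * → r--
[2,17] min(16,10)*15=150 best=224 → r--
[2,16] min(16,19)*14=224 best=224 → l++
[3,16] min(10,19)*13=130 best=224 → l++
[4,16] min(14,19)*12=168 best=224 → l++
[5,16] min(9,19)*11=99 best=224 → l++
[6,16] min(8,19)*10=80 best=224 → l++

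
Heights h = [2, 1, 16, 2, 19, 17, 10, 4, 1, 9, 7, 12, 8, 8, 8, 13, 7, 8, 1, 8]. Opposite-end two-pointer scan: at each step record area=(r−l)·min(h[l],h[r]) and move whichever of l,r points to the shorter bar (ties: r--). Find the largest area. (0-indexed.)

max area = 169

[0,19] min(2,8)*19=38 best=38 * → l++
[1,19] min(1,8)*18=18 best=38 → l++
[2,19] min(16,8)*17=136 best=136 * → r--
[2,18] min(16,1)*16=16 best=136 → r--
[2,17] min(16,8)*15=120 best=136 → r--
[2,16] min(16,7)*14=98 best=136 → r--
[2,15] min(16,13)*13=169 best=169 * → r--
[2,14] min(16,8)*12=96 best=169 → r--
[2,13] min(16,8)*11=88 best=169 → r--
[2,12] min(16,8)*10=80 best=169 → r--
[2,11] min(16,12)*9=108 best=169 → r--
[2,10] min(16,7)*8=56 best=169 → r--
[2,9] min(16,9)*7=63 best=169 → r--
[2,8] min(16,1)*6=6 best=169 → r--
[2,7] min(16,4)*5=20 best=169 → r--
[2,6] min(16,10)*4=40 best=169 → r--
[2,5] min(16,17)*3=48 best=169 → l++
[3,5] min(2,17)*2=4 best=169 → l++
[4,5] min(19,17)*1=17 best=169 → r--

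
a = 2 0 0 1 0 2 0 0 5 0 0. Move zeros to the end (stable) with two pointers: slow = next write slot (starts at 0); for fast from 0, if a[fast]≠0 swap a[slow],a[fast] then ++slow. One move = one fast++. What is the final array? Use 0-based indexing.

(s=0,f=0) a[fast]=2≠0 swap→a[0]=2 → slow++,fast++
(s=1,f=1) a[fast]=0 → fast++
(s=1,f=2) a[fast]=0 → fast++
(s=1,f=3) a[fast]=1≠0 swap→a[1]=1 → slow++,fast++
(s=2,f=4) a[fast]=0 → fast++
(s=2,f=5) a[fast]=2≠0 swap→a[2]=2 → slow++,fast++
(s=3,f=6) a[fast]=0 → fast++
(s=3,f=7) a[fast]=0 → fast++
(s=3,f=8) a[fast]=5≠0 swap→a[3]=5 → slow++,fast++
(s=4,f=9) a[fast]=0 → fast++
(s=4,f=10) a[fast]=0 → fast++

[2, 1, 2, 5, 0, 0, 0, 0, 0, 0, 0]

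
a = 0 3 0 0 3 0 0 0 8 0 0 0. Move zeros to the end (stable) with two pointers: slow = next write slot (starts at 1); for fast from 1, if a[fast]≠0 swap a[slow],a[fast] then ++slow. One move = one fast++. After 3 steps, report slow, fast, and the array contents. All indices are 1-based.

slow=2, fast=4, a=[3, 0, 0, 0, 3, 0, 0, 0, 8, 0, 0, 0]

(s=1,f=1) a[fast]=0 → fast++
(s=1,f=2) a[fast]=3≠0 swap→a[1]=3 → slow++,fast++
(s=2,f=3) a[fast]=0 → fast++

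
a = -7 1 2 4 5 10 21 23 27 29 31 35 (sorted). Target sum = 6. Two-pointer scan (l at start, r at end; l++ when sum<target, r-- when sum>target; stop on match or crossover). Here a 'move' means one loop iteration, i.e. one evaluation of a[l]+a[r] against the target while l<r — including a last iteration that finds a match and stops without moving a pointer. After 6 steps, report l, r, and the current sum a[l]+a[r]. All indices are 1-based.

l=1, r=6, sum=3

l=1 r=12: -7+35=28 >6, r--
l=1 r=11: -7+31=24 >6, r--
l=1 r=10: -7+29=22 >6, r--
l=1 r=9: -7+27=20 >6, r--
l=1 r=8: -7+23=16 >6, r--
l=1 r=7: -7+21=14 >6, r--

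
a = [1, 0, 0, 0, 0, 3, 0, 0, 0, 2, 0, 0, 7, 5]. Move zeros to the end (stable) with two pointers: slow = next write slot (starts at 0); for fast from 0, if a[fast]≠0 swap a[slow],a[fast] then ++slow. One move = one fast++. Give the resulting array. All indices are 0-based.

(s=0,f=0) a[fast]=1≠0 swap→a[0]=1 → slow++,fast++
(s=1,f=1) a[fast]=0 → fast++
(s=1,f=2) a[fast]=0 → fast++
(s=1,f=3) a[fast]=0 → fast++
(s=1,f=4) a[fast]=0 → fast++
(s=1,f=5) a[fast]=3≠0 swap→a[1]=3 → slow++,fast++
(s=2,f=6) a[fast]=0 → fast++
(s=2,f=7) a[fast]=0 → fast++
(s=2,f=8) a[fast]=0 → fast++
(s=2,f=9) a[fast]=2≠0 swap→a[2]=2 → slow++,fast++
(s=3,f=10) a[fast]=0 → fast++
(s=3,f=11) a[fast]=0 → fast++
(s=3,f=12) a[fast]=7≠0 swap→a[3]=7 → slow++,fast++
(s=4,f=13) a[fast]=5≠0 swap→a[4]=5 → slow++,fast++

[1, 3, 2, 7, 5, 0, 0, 0, 0, 0, 0, 0, 0, 0]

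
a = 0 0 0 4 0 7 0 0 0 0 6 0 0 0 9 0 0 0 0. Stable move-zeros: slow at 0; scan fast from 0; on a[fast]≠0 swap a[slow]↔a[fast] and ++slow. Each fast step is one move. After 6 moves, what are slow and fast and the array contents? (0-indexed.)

slow=2, fast=6, a=[4, 7, 0, 0, 0, 0, 0, 0, 0, 0, 6, 0, 0, 0, 9, 0, 0, 0, 0]

slow=0 fast=0: a[fast]=0, fast++
slow=0 fast=1: a[fast]=0, fast++
slow=0 fast=2: a[fast]=0, fast++
slow=0 fast=3: a[fast]=4≠0 swap→a[0]=4, slow++,fast++
slow=1 fast=4: a[fast]=0, fast++
slow=1 fast=5: a[fast]=7≠0 swap→a[1]=7, slow++,fast++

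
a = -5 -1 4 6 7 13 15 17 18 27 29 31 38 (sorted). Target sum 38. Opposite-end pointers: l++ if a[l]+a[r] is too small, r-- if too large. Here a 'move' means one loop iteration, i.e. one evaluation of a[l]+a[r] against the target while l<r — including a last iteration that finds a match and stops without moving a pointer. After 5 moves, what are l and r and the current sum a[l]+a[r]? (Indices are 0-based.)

l=4, r=11, sum=38

l=0 r=12: -5+38=33 <38, l++
l=1 r=12: -1+38=37 <38, l++
l=2 r=12: 4+38=42 >38, r--
l=2 r=11: 4+31=35 <38, l++
l=3 r=11: 6+31=37 <38, l++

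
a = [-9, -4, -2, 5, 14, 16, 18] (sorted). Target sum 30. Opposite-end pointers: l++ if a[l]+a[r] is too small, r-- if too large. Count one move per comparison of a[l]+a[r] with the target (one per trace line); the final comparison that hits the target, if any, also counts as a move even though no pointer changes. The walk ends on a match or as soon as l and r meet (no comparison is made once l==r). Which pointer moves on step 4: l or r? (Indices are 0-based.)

l

l=0 r=6: -9+18=9 <30, l++
l=1 r=6: -4+18=14 <30, l++
l=2 r=6: -2+18=16 <30, l++
l=3 r=6: 5+18=23 <30, l++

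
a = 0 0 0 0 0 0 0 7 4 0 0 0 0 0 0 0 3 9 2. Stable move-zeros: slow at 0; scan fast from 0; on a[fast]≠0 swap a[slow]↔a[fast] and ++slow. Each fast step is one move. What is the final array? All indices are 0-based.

[7, 4, 3, 9, 2, 0, 0, 0, 0, 0, 0, 0, 0, 0, 0, 0, 0, 0, 0]

slow=0 fast=0: a[fast]=0, fast++
slow=0 fast=1: a[fast]=0, fast++
slow=0 fast=2: a[fast]=0, fast++
slow=0 fast=3: a[fast]=0, fast++
slow=0 fast=4: a[fast]=0, fast++
slow=0 fast=5: a[fast]=0, fast++
slow=0 fast=6: a[fast]=0, fast++
slow=0 fast=7: a[fast]=7≠0 swap→a[0]=7, slow++,fast++
slow=1 fast=8: a[fast]=4≠0 swap→a[1]=4, slow++,fast++
slow=2 fast=9: a[fast]=0, fast++
slow=2 fast=10: a[fast]=0, fast++
slow=2 fast=11: a[fast]=0, fast++
slow=2 fast=12: a[fast]=0, fast++
slow=2 fast=13: a[fast]=0, fast++
slow=2 fast=14: a[fast]=0, fast++
slow=2 fast=15: a[fast]=0, fast++
slow=2 fast=16: a[fast]=3≠0 swap→a[2]=3, slow++,fast++
slow=3 fast=17: a[fast]=9≠0 swap→a[3]=9, slow++,fast++
slow=4 fast=18: a[fast]=2≠0 swap→a[4]=2, slow++,fast++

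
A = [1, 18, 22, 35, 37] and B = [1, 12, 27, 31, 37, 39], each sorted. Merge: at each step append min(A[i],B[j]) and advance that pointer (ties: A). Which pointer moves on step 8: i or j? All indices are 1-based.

i

i=1 j=1: A[i]=1<=B[j]=1 take 1, i++
i=2 j=1: A[i]=18>B[j]=1 take 1, j++
i=2 j=2: A[i]=18>B[j]=12 take 12, j++
i=2 j=3: A[i]=18<=B[j]=27 take 18, i++
i=3 j=3: A[i]=22<=B[j]=27 take 22, i++
i=4 j=3: A[i]=35>B[j]=27 take 27, j++
i=4 j=4: A[i]=35>B[j]=31 take 31, j++
i=4 j=5: A[i]=35<=B[j]=37 take 35, i++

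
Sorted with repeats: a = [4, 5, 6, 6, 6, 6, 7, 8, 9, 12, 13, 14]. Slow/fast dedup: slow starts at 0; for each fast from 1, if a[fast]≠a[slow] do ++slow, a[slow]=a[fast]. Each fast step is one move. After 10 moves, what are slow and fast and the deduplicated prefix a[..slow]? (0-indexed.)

slow=7, fast=11, prefix=[4, 5, 6, 7, 8, 9, 12, 13]

(s=0,f=1) a[fast]=5≠a[slow]=4 write a[1]=5 → slow++,fast++
(s=1,f=2) a[fast]=6≠a[slow]=5 write a[2]=6 → slow++,fast++
(s=2,f=3) a[fast]=6=a[slow] dup → fast++
(s=2,f=4) a[fast]=6=a[slow] dup → fast++
(s=2,f=5) a[fast]=6=a[slow] dup → fast++
(s=2,f=6) a[fast]=7≠a[slow]=6 write a[3]=7 → slow++,fast++
(s=3,f=7) a[fast]=8≠a[slow]=7 write a[4]=8 → slow++,fast++
(s=4,f=8) a[fast]=9≠a[slow]=8 write a[5]=9 → slow++,fast++
(s=5,f=9) a[fast]=12≠a[slow]=9 write a[6]=12 → slow++,fast++
(s=6,f=10) a[fast]=13≠a[slow]=12 write a[7]=13 → slow++,fast++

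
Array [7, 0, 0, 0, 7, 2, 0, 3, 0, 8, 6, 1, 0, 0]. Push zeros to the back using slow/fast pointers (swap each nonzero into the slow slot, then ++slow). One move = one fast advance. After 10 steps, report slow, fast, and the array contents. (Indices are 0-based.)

slow=5, fast=10, a=[7, 7, 2, 3, 8, 0, 0, 0, 0, 0, 6, 1, 0, 0]

(s=0,f=0) a[fast]=7≠0 swap→a[0]=7 → slow++,fast++
(s=1,f=1) a[fast]=0 → fast++
(s=1,f=2) a[fast]=0 → fast++
(s=1,f=3) a[fast]=0 → fast++
(s=1,f=4) a[fast]=7≠0 swap→a[1]=7 → slow++,fast++
(s=2,f=5) a[fast]=2≠0 swap→a[2]=2 → slow++,fast++
(s=3,f=6) a[fast]=0 → fast++
(s=3,f=7) a[fast]=3≠0 swap→a[3]=3 → slow++,fast++
(s=4,f=8) a[fast]=0 → fast++
(s=4,f=9) a[fast]=8≠0 swap→a[4]=8 → slow++,fast++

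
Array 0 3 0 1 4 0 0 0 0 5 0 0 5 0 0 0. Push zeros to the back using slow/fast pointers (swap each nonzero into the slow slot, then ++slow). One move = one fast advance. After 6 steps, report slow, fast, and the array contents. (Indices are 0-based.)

slow=3, fast=6, a=[3, 1, 4, 0, 0, 0, 0, 0, 0, 5, 0, 0, 5, 0, 0, 0]

(s=0,f=0) a[fast]=0 → fast++
(s=0,f=1) a[fast]=3≠0 swap→a[0]=3 → slow++,fast++
(s=1,f=2) a[fast]=0 → fast++
(s=1,f=3) a[fast]=1≠0 swap→a[1]=1 → slow++,fast++
(s=2,f=4) a[fast]=4≠0 swap→a[2]=4 → slow++,fast++
(s=3,f=5) a[fast]=0 → fast++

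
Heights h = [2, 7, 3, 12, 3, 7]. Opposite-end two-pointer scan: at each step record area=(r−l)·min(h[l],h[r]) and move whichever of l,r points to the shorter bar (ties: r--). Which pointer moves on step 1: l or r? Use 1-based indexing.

l

[1,6] min(2,7)*5=10 best=10 * → l++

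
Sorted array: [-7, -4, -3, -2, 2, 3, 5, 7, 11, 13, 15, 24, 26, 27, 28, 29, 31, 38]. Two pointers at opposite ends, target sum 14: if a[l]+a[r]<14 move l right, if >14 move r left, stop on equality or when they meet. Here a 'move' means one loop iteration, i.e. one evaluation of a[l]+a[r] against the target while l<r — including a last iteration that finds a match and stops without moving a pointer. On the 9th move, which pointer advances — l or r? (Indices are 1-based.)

l

l=1 r=18: -7+38=31 >14, r--
l=1 r=17: -7+31=24 >14, r--
l=1 r=16: -7+29=22 >14, r--
l=1 r=15: -7+28=21 >14, r--
l=1 r=14: -7+27=20 >14, r--
l=1 r=13: -7+26=19 >14, r--
l=1 r=12: -7+24=17 >14, r--
l=1 r=11: -7+15=8 <14, l++
l=2 r=11: -4+15=11 <14, l++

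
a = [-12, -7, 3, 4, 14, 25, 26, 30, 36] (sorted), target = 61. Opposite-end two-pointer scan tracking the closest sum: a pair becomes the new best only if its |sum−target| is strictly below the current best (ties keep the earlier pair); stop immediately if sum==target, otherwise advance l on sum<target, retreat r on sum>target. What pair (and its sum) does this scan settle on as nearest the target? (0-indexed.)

pair (25, 36) with sum 61 (|Δ|=0)

l=0 r=8: -12+36=24 d=37 *, l++
l=1 r=8: -7+36=29 d=32 *, l++
l=2 r=8: 3+36=39 d=22 *, l++
l=3 r=8: 4+36=40 d=21 *, l++
l=4 r=8: 14+36=50 d=11 *, l++
l=5 r=8: 25+36=61 d=0 *, stop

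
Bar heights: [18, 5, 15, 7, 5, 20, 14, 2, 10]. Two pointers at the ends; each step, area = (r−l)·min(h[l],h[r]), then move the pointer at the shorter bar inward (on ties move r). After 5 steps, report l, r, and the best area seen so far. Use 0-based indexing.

l=2, r=5, best area=90

l=0 r=8: min(18,10)*8=80 best=80 *, r--
l=0 r=7: min(18,2)*7=14 best=80, r--
l=0 r=6: min(18,14)*6=84 best=84 *, r--
l=0 r=5: min(18,20)*5=90 best=90 *, l++
l=1 r=5: min(5,20)*4=20 best=90, l++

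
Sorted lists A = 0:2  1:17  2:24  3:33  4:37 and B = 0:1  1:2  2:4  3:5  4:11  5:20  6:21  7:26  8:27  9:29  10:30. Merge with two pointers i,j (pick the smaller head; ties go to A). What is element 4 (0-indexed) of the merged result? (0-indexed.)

merged[4] = 5

i=0 j=0: A[i]=2>B[j]=1 take 1, j++
i=0 j=1: A[i]=2<=B[j]=2 take 2, i++
i=1 j=1: A[i]=17>B[j]=2 take 2, j++
i=1 j=2: A[i]=17>B[j]=4 take 4, j++
i=1 j=3: A[i]=17>B[j]=5 take 5, j++
i=1 j=4: A[i]=17>B[j]=11 take 11, j++
i=1 j=5: A[i]=17<=B[j]=20 take 17, i++
i=2 j=5: A[i]=24>B[j]=20 take 20, j++
i=2 j=6: A[i]=24>B[j]=21 take 21, j++
i=2 j=7: A[i]=24<=B[j]=26 take 24, i++
i=3 j=7: A[i]=33>B[j]=26 take 26, j++
i=3 j=8: A[i]=33>B[j]=27 take 27, j++
i=3 j=9: A[i]=33>B[j]=29 take 29, j++
i=3 j=10: A[i]=33>B[j]=30 take 30, j++
i=3 j=11: B done, take A[i]=33, i++
i=4 j=11: B done, take A[i]=37, i++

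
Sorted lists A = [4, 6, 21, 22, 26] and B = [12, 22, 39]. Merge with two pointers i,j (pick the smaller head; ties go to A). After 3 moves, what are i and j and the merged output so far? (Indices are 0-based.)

i=0 j=0: A[i]=4<=B[j]=12 take 4, i++
i=1 j=0: A[i]=6<=B[j]=12 take 6, i++
i=2 j=0: A[i]=21>B[j]=12 take 12, j++

i=2, j=1, merged so far=[4, 6, 12]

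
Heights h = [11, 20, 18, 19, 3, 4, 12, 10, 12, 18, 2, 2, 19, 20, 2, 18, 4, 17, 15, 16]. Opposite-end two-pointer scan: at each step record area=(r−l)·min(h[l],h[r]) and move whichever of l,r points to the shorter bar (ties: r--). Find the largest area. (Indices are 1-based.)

max area = 288

l=1 r=20: min(11,16)*19=209 best=209 *, l++
l=2 r=20: min(20,16)*18=288 best=288 *, r--
l=2 r=19: min(20,15)*17=255 best=288, r--
l=2 r=18: min(20,17)*16=272 best=288, r--
l=2 r=17: min(20,4)*15=60 best=288, r--
l=2 r=16: min(20,18)*14=252 best=288, r--
l=2 r=15: min(20,2)*13=26 best=288, r--
l=2 r=14: min(20,20)*12=240 best=288, r--
l=2 r=13: min(20,19)*11=209 best=288, r--
l=2 r=12: min(20,2)*10=20 best=288, r--
l=2 r=11: min(20,2)*9=18 best=288, r--
l=2 r=10: min(20,18)*8=144 best=288, r--
l=2 r=9: min(20,12)*7=84 best=288, r--
l=2 r=8: min(20,10)*6=60 best=288, r--
l=2 r=7: min(20,12)*5=60 best=288, r--
l=2 r=6: min(20,4)*4=16 best=288, r--
l=2 r=5: min(20,3)*3=9 best=288, r--
l=2 r=4: min(20,19)*2=38 best=288, r--
l=2 r=3: min(20,18)*1=18 best=288, r--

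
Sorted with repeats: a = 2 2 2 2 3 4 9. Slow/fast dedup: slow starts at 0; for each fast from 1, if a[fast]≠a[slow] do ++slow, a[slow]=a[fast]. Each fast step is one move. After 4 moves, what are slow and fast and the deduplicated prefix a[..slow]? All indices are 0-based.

slow=1, fast=5, prefix=[2, 3]

(s=0,f=1) a[fast]=2=a[slow] dup → fast++
(s=0,f=2) a[fast]=2=a[slow] dup → fast++
(s=0,f=3) a[fast]=2=a[slow] dup → fast++
(s=0,f=4) a[fast]=3≠a[slow]=2 write a[1]=3 → slow++,fast++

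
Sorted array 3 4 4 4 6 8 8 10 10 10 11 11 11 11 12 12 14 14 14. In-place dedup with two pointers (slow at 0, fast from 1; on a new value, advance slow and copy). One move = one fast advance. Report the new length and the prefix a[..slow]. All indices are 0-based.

slow=0 fast=1: a[fast]=4≠a[slow]=3 write a[1]=4, slow++,fast++
slow=1 fast=2: a[fast]=4=a[slow] dup, fast++
slow=1 fast=3: a[fast]=4=a[slow] dup, fast++
slow=1 fast=4: a[fast]=6≠a[slow]=4 write a[2]=6, slow++,fast++
slow=2 fast=5: a[fast]=8≠a[slow]=6 write a[3]=8, slow++,fast++
slow=3 fast=6: a[fast]=8=a[slow] dup, fast++
slow=3 fast=7: a[fast]=10≠a[slow]=8 write a[4]=10, slow++,fast++
slow=4 fast=8: a[fast]=10=a[slow] dup, fast++
slow=4 fast=9: a[fast]=10=a[slow] dup, fast++
slow=4 fast=10: a[fast]=11≠a[slow]=10 write a[5]=11, slow++,fast++
slow=5 fast=11: a[fast]=11=a[slow] dup, fast++
slow=5 fast=12: a[fast]=11=a[slow] dup, fast++
slow=5 fast=13: a[fast]=11=a[slow] dup, fast++
slow=5 fast=14: a[fast]=12≠a[slow]=11 write a[6]=12, slow++,fast++
slow=6 fast=15: a[fast]=12=a[slow] dup, fast++
slow=6 fast=16: a[fast]=14≠a[slow]=12 write a[7]=14, slow++,fast++
slow=7 fast=17: a[fast]=14=a[slow] dup, fast++
slow=7 fast=18: a[fast]=14=a[slow] dup, fast++

length 8; prefix = [3, 4, 6, 8, 10, 11, 12, 14]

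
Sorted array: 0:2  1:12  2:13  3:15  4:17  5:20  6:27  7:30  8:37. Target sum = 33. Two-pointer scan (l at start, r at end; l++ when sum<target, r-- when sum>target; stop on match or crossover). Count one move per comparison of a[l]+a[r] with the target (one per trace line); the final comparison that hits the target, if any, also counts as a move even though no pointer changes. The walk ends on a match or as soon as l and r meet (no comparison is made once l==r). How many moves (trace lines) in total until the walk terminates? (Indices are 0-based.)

[0,8] 2+37=39 >33 → r--
[0,7] 2+30=32 <33 → l++
[1,7] 12+30=42 >33 → r--
[1,6] 12+27=39 >33 → r--
[1,5] 12+20=32 <33 → l++
[2,5] 13+20=33 → found

6 moves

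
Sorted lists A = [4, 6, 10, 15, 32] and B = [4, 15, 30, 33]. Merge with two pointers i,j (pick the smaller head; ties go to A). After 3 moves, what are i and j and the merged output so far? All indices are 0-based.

i=0 j=0: A[i]=4<=B[j]=4 take 4, i++
i=1 j=0: A[i]=6>B[j]=4 take 4, j++
i=1 j=1: A[i]=6<=B[j]=15 take 6, i++

i=2, j=1, merged so far=[4, 4, 6]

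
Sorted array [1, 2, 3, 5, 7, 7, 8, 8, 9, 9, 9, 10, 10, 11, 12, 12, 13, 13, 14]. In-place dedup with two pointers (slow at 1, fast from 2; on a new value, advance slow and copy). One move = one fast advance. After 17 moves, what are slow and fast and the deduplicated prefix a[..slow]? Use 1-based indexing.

slow=11, fast=19, prefix=[1, 2, 3, 5, 7, 8, 9, 10, 11, 12, 13]

(s=1,f=2) a[fast]=2≠a[slow]=1 write a[2]=2 → slow++,fast++
(s=2,f=3) a[fast]=3≠a[slow]=2 write a[3]=3 → slow++,fast++
(s=3,f=4) a[fast]=5≠a[slow]=3 write a[4]=5 → slow++,fast++
(s=4,f=5) a[fast]=7≠a[slow]=5 write a[5]=7 → slow++,fast++
(s=5,f=6) a[fast]=7=a[slow] dup → fast++
(s=5,f=7) a[fast]=8≠a[slow]=7 write a[6]=8 → slow++,fast++
(s=6,f=8) a[fast]=8=a[slow] dup → fast++
(s=6,f=9) a[fast]=9≠a[slow]=8 write a[7]=9 → slow++,fast++
(s=7,f=10) a[fast]=9=a[slow] dup → fast++
(s=7,f=11) a[fast]=9=a[slow] dup → fast++
(s=7,f=12) a[fast]=10≠a[slow]=9 write a[8]=10 → slow++,fast++
(s=8,f=13) a[fast]=10=a[slow] dup → fast++
(s=8,f=14) a[fast]=11≠a[slow]=10 write a[9]=11 → slow++,fast++
(s=9,f=15) a[fast]=12≠a[slow]=11 write a[10]=12 → slow++,fast++
(s=10,f=16) a[fast]=12=a[slow] dup → fast++
(s=10,f=17) a[fast]=13≠a[slow]=12 write a[11]=13 → slow++,fast++
(s=11,f=18) a[fast]=13=a[slow] dup → fast++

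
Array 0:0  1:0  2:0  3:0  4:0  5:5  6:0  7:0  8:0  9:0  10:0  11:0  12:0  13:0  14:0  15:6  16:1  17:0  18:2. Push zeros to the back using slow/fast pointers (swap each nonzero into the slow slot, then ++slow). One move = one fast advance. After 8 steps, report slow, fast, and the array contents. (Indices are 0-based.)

slow=0 fast=0: a[fast]=0, fast++
slow=0 fast=1: a[fast]=0, fast++
slow=0 fast=2: a[fast]=0, fast++
slow=0 fast=3: a[fast]=0, fast++
slow=0 fast=4: a[fast]=0, fast++
slow=0 fast=5: a[fast]=5≠0 swap→a[0]=5, slow++,fast++
slow=1 fast=6: a[fast]=0, fast++
slow=1 fast=7: a[fast]=0, fast++

slow=1, fast=8, a=[5, 0, 0, 0, 0, 0, 0, 0, 0, 0, 0, 0, 0, 0, 0, 6, 1, 0, 2]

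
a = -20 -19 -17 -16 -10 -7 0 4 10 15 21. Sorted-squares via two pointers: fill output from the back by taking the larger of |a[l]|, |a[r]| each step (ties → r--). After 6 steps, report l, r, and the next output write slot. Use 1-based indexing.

l=1 r=11: |-20|<=|21| out[11]=441, r--
l=1 r=10: |-20|>|15| out[10]=400, l++
l=2 r=10: |-19|>|15| out[9]=361, l++
l=3 r=10: |-17|>|15| out[8]=289, l++
l=4 r=10: |-16|>|15| out[7]=256, l++
l=5 r=10: |-10|<=|15| out[6]=225, r--

l=5, r=9, next write slot=5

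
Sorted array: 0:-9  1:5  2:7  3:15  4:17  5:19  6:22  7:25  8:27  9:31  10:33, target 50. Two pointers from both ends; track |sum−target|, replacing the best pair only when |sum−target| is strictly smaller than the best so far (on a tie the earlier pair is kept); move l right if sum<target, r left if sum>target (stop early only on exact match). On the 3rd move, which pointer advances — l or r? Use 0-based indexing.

l=0 r=10: -9+33=24 d=26 *, l++
l=1 r=10: 5+33=38 d=12 *, l++
l=2 r=10: 7+33=40 d=10 *, l++

l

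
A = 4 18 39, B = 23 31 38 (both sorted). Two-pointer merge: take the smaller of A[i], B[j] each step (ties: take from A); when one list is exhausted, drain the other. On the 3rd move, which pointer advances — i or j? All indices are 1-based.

j

i=1 j=1: A[i]=4<=B[j]=23 take 4, i++
i=2 j=1: A[i]=18<=B[j]=23 take 18, i++
i=3 j=1: A[i]=39>B[j]=23 take 23, j++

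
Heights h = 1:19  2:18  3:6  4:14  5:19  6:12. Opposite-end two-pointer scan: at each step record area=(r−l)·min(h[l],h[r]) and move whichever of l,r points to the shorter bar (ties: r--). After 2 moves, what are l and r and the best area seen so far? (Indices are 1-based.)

l=1, r=4, best area=76

l=1 r=6: min(19,12)*5=60 best=60 *, r--
l=1 r=5: min(19,19)*4=76 best=76 *, r--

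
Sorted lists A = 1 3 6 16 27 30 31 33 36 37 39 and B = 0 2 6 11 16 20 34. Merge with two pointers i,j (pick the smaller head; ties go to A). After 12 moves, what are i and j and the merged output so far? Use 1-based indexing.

i=7, j=7, merged so far=[0, 1, 2, 3, 6, 6, 11, 16, 16, 20, 27, 30]

[i=1,j=1] A[i]=1>B[j]=0 take 0 → j++
[i=1,j=2] A[i]=1<=B[j]=2 take 1 → i++
[i=2,j=2] A[i]=3>B[j]=2 take 2 → j++
[i=2,j=3] A[i]=3<=B[j]=6 take 3 → i++
[i=3,j=3] A[i]=6<=B[j]=6 take 6 → i++
[i=4,j=3] A[i]=16>B[j]=6 take 6 → j++
[i=4,j=4] A[i]=16>B[j]=11 take 11 → j++
[i=4,j=5] A[i]=16<=B[j]=16 take 16 → i++
[i=5,j=5] A[i]=27>B[j]=16 take 16 → j++
[i=5,j=6] A[i]=27>B[j]=20 take 20 → j++
[i=5,j=7] A[i]=27<=B[j]=34 take 27 → i++
[i=6,j=7] A[i]=30<=B[j]=34 take 30 → i++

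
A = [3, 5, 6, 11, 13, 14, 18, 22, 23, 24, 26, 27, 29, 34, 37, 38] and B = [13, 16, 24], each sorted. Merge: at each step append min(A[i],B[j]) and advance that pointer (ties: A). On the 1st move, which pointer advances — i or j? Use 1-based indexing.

i

i=1 j=1: A[i]=3<=B[j]=13 take 3, i++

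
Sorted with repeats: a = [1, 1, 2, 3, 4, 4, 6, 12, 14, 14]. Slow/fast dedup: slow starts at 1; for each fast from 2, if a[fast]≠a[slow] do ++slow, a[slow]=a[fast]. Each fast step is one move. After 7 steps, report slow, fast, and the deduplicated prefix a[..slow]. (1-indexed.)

slow=6, fast=9, prefix=[1, 2, 3, 4, 6, 12]

slow=1 fast=2: a[fast]=1=a[slow] dup, fast++
slow=1 fast=3: a[fast]=2≠a[slow]=1 write a[2]=2, slow++,fast++
slow=2 fast=4: a[fast]=3≠a[slow]=2 write a[3]=3, slow++,fast++
slow=3 fast=5: a[fast]=4≠a[slow]=3 write a[4]=4, slow++,fast++
slow=4 fast=6: a[fast]=4=a[slow] dup, fast++
slow=4 fast=7: a[fast]=6≠a[slow]=4 write a[5]=6, slow++,fast++
slow=5 fast=8: a[fast]=12≠a[slow]=6 write a[6]=12, slow++,fast++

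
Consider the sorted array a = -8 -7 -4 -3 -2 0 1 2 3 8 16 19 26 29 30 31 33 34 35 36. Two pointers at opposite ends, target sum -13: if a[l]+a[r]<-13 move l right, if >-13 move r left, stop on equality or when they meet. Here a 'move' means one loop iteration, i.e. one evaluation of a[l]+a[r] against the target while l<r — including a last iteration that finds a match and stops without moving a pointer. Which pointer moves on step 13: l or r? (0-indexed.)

[0,19] -8+36=28 >-13 → r--
[0,18] -8+35=27 >-13 → r--
[0,17] -8+34=26 >-13 → r--
[0,16] -8+33=25 >-13 → r--
[0,15] -8+31=23 >-13 → r--
[0,14] -8+30=22 >-13 → r--
[0,13] -8+29=21 >-13 → r--
[0,12] -8+26=18 >-13 → r--
[0,11] -8+19=11 >-13 → r--
[0,10] -8+16=8 >-13 → r--
[0,9] -8+8=0 >-13 → r--
[0,8] -8+3=-5 >-13 → r--
[0,7] -8+2=-6 >-13 → r--

r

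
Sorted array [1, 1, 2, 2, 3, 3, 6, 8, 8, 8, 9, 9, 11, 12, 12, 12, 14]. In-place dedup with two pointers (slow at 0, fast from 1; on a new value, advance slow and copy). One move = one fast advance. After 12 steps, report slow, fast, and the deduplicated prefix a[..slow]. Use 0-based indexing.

slow=0 fast=1: a[fast]=1=a[slow] dup, fast++
slow=0 fast=2: a[fast]=2≠a[slow]=1 write a[1]=2, slow++,fast++
slow=1 fast=3: a[fast]=2=a[slow] dup, fast++
slow=1 fast=4: a[fast]=3≠a[slow]=2 write a[2]=3, slow++,fast++
slow=2 fast=5: a[fast]=3=a[slow] dup, fast++
slow=2 fast=6: a[fast]=6≠a[slow]=3 write a[3]=6, slow++,fast++
slow=3 fast=7: a[fast]=8≠a[slow]=6 write a[4]=8, slow++,fast++
slow=4 fast=8: a[fast]=8=a[slow] dup, fast++
slow=4 fast=9: a[fast]=8=a[slow] dup, fast++
slow=4 fast=10: a[fast]=9≠a[slow]=8 write a[5]=9, slow++,fast++
slow=5 fast=11: a[fast]=9=a[slow] dup, fast++
slow=5 fast=12: a[fast]=11≠a[slow]=9 write a[6]=11, slow++,fast++

slow=6, fast=13, prefix=[1, 2, 3, 6, 8, 9, 11]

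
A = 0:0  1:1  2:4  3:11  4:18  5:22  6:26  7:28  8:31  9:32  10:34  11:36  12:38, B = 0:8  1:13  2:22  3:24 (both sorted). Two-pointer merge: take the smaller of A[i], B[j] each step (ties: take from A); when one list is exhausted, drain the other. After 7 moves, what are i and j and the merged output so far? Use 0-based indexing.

i=5, j=2, merged so far=[0, 1, 4, 8, 11, 13, 18]

[i=0,j=0] A[i]=0<=B[j]=8 take 0 → i++
[i=1,j=0] A[i]=1<=B[j]=8 take 1 → i++
[i=2,j=0] A[i]=4<=B[j]=8 take 4 → i++
[i=3,j=0] A[i]=11>B[j]=8 take 8 → j++
[i=3,j=1] A[i]=11<=B[j]=13 take 11 → i++
[i=4,j=1] A[i]=18>B[j]=13 take 13 → j++
[i=4,j=2] A[i]=18<=B[j]=22 take 18 → i++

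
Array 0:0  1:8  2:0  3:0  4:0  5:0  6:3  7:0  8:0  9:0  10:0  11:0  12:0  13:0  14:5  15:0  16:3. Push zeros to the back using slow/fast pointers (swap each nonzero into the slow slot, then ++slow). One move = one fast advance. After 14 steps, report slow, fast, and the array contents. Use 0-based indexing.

slow=0 fast=0: a[fast]=0, fast++
slow=0 fast=1: a[fast]=8≠0 swap→a[0]=8, slow++,fast++
slow=1 fast=2: a[fast]=0, fast++
slow=1 fast=3: a[fast]=0, fast++
slow=1 fast=4: a[fast]=0, fast++
slow=1 fast=5: a[fast]=0, fast++
slow=1 fast=6: a[fast]=3≠0 swap→a[1]=3, slow++,fast++
slow=2 fast=7: a[fast]=0, fast++
slow=2 fast=8: a[fast]=0, fast++
slow=2 fast=9: a[fast]=0, fast++
slow=2 fast=10: a[fast]=0, fast++
slow=2 fast=11: a[fast]=0, fast++
slow=2 fast=12: a[fast]=0, fast++
slow=2 fast=13: a[fast]=0, fast++

slow=2, fast=14, a=[8, 3, 0, 0, 0, 0, 0, 0, 0, 0, 0, 0, 0, 0, 5, 0, 3]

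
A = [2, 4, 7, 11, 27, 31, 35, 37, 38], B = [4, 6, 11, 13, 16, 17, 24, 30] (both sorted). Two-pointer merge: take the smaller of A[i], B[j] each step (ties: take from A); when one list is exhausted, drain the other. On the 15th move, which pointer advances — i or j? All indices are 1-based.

i=1 j=1: A[i]=2<=B[j]=4 take 2, i++
i=2 j=1: A[i]=4<=B[j]=4 take 4, i++
i=3 j=1: A[i]=7>B[j]=4 take 4, j++
i=3 j=2: A[i]=7>B[j]=6 take 6, j++
i=3 j=3: A[i]=7<=B[j]=11 take 7, i++
i=4 j=3: A[i]=11<=B[j]=11 take 11, i++
i=5 j=3: A[i]=27>B[j]=11 take 11, j++
i=5 j=4: A[i]=27>B[j]=13 take 13, j++
i=5 j=5: A[i]=27>B[j]=16 take 16, j++
i=5 j=6: A[i]=27>B[j]=17 take 17, j++
i=5 j=7: A[i]=27>B[j]=24 take 24, j++
i=5 j=8: A[i]=27<=B[j]=30 take 27, i++
i=6 j=8: A[i]=31>B[j]=30 take 30, j++
i=6 j=9: B done, take A[i]=31, i++
i=7 j=9: B done, take A[i]=35, i++

i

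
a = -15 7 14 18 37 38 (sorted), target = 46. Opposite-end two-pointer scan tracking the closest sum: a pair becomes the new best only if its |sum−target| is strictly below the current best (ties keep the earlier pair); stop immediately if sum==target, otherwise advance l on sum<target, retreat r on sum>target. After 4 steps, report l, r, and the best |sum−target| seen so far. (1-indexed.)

[1,6] -15+38=23 d=23 * → l++
[2,6] 7+38=45 d=1 * → l++
[3,6] 14+38=52 d=6 → r--
[3,5] 14+37=51 d=5 → r--

l=3, r=4, best |Δ|=1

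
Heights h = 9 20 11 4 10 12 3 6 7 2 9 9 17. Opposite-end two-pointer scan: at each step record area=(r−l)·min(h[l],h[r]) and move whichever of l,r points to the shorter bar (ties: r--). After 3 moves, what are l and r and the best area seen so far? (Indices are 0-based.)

l=1, r=10, best area=187

[0,12] min(9,17)*12=108 best=108 * → l++
[1,12] min(20,17)*11=187 best=187 * → r--
[1,11] min(20,9)*10=90 best=187 → r--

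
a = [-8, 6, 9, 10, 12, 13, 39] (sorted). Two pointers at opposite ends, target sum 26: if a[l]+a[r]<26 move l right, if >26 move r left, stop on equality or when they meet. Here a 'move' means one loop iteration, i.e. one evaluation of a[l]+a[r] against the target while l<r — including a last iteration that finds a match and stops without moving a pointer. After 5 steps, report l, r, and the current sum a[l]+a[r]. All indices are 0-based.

[0,6] -8+39=31 >26 → r--
[0,5] -8+13=5 <26 → l++
[1,5] 6+13=19 <26 → l++
[2,5] 9+13=22 <26 → l++
[3,5] 10+13=23 <26 → l++

l=4, r=5, sum=25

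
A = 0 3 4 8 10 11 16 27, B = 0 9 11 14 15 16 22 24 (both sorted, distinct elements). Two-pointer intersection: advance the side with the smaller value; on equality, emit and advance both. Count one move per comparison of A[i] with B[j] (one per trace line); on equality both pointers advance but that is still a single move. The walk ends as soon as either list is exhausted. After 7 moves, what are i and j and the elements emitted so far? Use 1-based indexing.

i=1 j=1: 0==0 emit, i++,j++
i=2 j=2: 3<9, i++
i=3 j=2: 4<9, i++
i=4 j=2: 8<9, i++
i=5 j=2: 10>9, j++
i=5 j=3: 10<11, i++
i=6 j=3: 11==11 emit, i++,j++

i=7, j=4, emitted=[0, 11]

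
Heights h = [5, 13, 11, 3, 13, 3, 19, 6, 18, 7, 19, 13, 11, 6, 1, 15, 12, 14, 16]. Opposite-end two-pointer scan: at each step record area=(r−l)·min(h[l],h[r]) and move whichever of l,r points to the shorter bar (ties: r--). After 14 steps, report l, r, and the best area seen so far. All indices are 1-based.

[1,19] min(5,16)*18=90 best=90 * → l++
[2,19] min(13,16)*17=221 best=221 * → l++
[3,19] min(11,16)*16=176 best=221 → l++
[4,19] min(3,16)*15=45 best=221 → l++
[5,19] min(13,16)*14=182 best=221 → l++
[6,19] min(3,16)*13=39 best=221 → l++
[7,19] min(19,16)*12=192 best=221 → r--
[7,18] min(19,14)*11=154 best=221 → r--
[7,17] min(19,12)*10=120 best=221 → r--
[7,16] min(19,15)*9=135 best=221 → r--
[7,15] min(19,1)*8=8 best=221 → r--
[7,14] min(19,6)*7=42 best=221 → r--
[7,13] min(19,11)*6=66 best=221 → r--
[7,12] min(19,13)*5=65 best=221 → r--

l=7, r=11, best area=221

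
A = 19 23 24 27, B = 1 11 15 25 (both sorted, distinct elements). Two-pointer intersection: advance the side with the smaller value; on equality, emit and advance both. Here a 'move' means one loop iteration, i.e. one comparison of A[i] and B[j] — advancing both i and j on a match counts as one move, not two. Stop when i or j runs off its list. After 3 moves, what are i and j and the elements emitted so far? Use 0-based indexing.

[i=0,j=0] 19>1 → j++
[i=0,j=1] 19>11 → j++
[i=0,j=2] 19>15 → j++

i=0, j=3, emitted=[]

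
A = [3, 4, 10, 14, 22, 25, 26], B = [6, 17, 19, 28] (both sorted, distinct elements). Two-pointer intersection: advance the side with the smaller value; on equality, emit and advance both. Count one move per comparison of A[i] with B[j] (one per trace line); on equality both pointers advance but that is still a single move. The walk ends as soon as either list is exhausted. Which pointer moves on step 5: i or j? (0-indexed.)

[i=0,j=0] 3<6 → i++
[i=1,j=0] 4<6 → i++
[i=2,j=0] 10>6 → j++
[i=2,j=1] 10<17 → i++
[i=3,j=1] 14<17 → i++

i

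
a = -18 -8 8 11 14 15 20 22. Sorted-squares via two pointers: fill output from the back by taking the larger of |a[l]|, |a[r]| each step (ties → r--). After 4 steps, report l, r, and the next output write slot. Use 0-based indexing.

l=1, r=4, next write slot=3

l=0 r=7: |-18|<=|22| out[7]=484, r--
l=0 r=6: |-18|<=|20| out[6]=400, r--
l=0 r=5: |-18|>|15| out[5]=324, l++
l=1 r=5: |-8|<=|15| out[4]=225, r--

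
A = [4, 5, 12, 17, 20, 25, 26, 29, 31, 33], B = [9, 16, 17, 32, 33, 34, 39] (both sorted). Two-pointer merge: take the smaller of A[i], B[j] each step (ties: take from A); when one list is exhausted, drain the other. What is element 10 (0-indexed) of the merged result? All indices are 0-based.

[i=0,j=0] A[i]=4<=B[j]=9 take 4 → i++
[i=1,j=0] A[i]=5<=B[j]=9 take 5 → i++
[i=2,j=0] A[i]=12>B[j]=9 take 9 → j++
[i=2,j=1] A[i]=12<=B[j]=16 take 12 → i++
[i=3,j=1] A[i]=17>B[j]=16 take 16 → j++
[i=3,j=2] A[i]=17<=B[j]=17 take 17 → i++
[i=4,j=2] A[i]=20>B[j]=17 take 17 → j++
[i=4,j=3] A[i]=20<=B[j]=32 take 20 → i++
[i=5,j=3] A[i]=25<=B[j]=32 take 25 → i++
[i=6,j=3] A[i]=26<=B[j]=32 take 26 → i++
[i=7,j=3] A[i]=29<=B[j]=32 take 29 → i++
[i=8,j=3] A[i]=31<=B[j]=32 take 31 → i++
[i=9,j=3] A[i]=33>B[j]=32 take 32 → j++
[i=9,j=4] A[i]=33<=B[j]=33 take 33 → i++
[i=10,j=4] A done, take B[j]=33 → j++
[i=10,j=5] A done, take B[j]=34 → j++
[i=10,j=6] A done, take B[j]=39 → j++

merged[10] = 29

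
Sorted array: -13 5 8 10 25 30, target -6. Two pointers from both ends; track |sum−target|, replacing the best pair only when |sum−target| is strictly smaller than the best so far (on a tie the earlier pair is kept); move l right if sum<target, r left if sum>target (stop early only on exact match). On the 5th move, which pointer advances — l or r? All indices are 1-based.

[1,6] -13+30=17 d=23 * → r--
[1,5] -13+25=12 d=18 * → r--
[1,4] -13+10=-3 d=3 * → r--
[1,3] -13+8=-5 d=1 * → r--
[1,2] -13+5=-8 d=2 → l++

l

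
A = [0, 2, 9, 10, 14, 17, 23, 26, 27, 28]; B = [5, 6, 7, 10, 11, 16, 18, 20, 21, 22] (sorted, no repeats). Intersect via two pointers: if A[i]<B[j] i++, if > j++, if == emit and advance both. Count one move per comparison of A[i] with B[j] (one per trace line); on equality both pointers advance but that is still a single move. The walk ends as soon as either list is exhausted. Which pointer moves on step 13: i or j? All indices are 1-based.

j

i=1 j=1: 0<5, i++
i=2 j=1: 2<5, i++
i=3 j=1: 9>5, j++
i=3 j=2: 9>6, j++
i=3 j=3: 9>7, j++
i=3 j=4: 9<10, i++
i=4 j=4: 10==10 emit, i++,j++
i=5 j=5: 14>11, j++
i=5 j=6: 14<16, i++
i=6 j=6: 17>16, j++
i=6 j=7: 17<18, i++
i=7 j=7: 23>18, j++
i=7 j=8: 23>20, j++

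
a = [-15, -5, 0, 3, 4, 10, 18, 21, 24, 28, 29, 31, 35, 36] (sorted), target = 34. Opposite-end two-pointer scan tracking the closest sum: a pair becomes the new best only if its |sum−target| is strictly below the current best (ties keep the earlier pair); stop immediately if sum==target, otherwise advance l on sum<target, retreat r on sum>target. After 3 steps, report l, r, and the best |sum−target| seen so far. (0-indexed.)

l=2, r=12, best |Δ|=2

l=0 r=13: -15+36=21 d=13 *, l++
l=1 r=13: -5+36=31 d=3 *, l++
l=2 r=13: 0+36=36 d=2 *, r--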